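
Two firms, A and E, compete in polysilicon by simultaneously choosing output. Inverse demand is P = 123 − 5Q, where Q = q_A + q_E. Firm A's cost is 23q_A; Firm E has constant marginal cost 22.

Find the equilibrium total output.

Firm A's profit: π = q_A(123 − 5(q_A + q_E)) − 23q_A.
∂π/∂q_A = 100 − 10q_A − 5q_E = 0, so q_A = 10 − 0.5q_E.
By the same steps for E: q_E = 10.1 − 0.5q_A.
Plugging q_E into A's best response: q_A = 10 − 0.5(10.1 − 0.5q_A) ⇒ 0.75q_A = 4.95, so q_A = 6.6.
Then q_E = 10.1 − 0.5·6.6 = 6.8.
Total output: 6.6 + 6.8 = 13.4.

13.4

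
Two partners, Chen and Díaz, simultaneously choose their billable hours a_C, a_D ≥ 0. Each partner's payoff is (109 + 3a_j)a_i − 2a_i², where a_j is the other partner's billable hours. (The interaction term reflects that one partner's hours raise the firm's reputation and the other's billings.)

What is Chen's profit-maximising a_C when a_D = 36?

Chen's payoff is (109 + 3a_D)a_C − 2a_C².
∂π/∂a_C = 109 + 3a_D − 4a_C = 0, so a_C = 27.25 + 0.75a_D.
At a_D = 36: a_C = 27.25 + 0.75·36 = 54.25.

54.25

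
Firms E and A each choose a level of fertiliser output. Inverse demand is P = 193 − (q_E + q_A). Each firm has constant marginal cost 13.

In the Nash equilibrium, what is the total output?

120

Firm E's profit: π = q_E(193 − (q_E + q_A)) − 13q_E.
∂π/∂q_E = 180 − 2q_E − q_A = 0, so q_E = 90 − 0.5q_A.
The game is symmetric, so in equilibrium q_A = q_E: the reaction function gives 1.5q_E = 90, hence q_E = 60.
Total output: 60 + 60 = 120.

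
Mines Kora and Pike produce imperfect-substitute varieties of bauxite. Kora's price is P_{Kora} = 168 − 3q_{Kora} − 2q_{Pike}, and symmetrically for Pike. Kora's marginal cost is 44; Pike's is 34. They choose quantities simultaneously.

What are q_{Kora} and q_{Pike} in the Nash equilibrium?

Mine Kora's profit: π = q_{Kora}(168 − 3q_{Kora} − 2q_{Pike}) − 44q_{Kora}.
∂π/∂q_{Kora} = 124 − 6q_{Kora} − 2q_{Pike} = 0 ⇒ q_{Kora} = 62/3 − (1/3)q_{Pike}.
Similarly q_{Pike} = 67/3 − (1/3)q_{Kora}.
Plugging q_{Pike} into Kora's best response: q_{Kora} = 62/3 − (1/3)(67/3 − (1/3)q_{Kora}) ⇒ (8/9)q_{Kora} = 119/9, so q_{Kora} = 14.875.
Then q_{Pike} = 67/3 − (1/3)·14.875 = 17.375.

14.875, 17.375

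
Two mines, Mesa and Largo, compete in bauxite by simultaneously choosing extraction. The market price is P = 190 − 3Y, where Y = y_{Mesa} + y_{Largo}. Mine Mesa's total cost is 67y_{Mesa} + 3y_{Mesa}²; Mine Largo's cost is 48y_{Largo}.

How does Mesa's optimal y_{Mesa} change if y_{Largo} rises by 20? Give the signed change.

Mine Mesa's profit: π = y_{Mesa}(190 − 3(y_{Mesa} + y_{Largo})) − 67y_{Mesa} − 3y_{Mesa}².
∂π/∂y_{Mesa} = 123 − 12y_{Mesa} − 3y_{Largo} = 0, so y_{Mesa} = 10.25 − 0.25y_{Largo}.
The reaction-function slope is −0.25, so a 20-unit rise in y_{Largo} moves y_{Mesa} by −0.25 × 20 = −5. Mesa's best response falls — the actions are strategic substitutes.

-5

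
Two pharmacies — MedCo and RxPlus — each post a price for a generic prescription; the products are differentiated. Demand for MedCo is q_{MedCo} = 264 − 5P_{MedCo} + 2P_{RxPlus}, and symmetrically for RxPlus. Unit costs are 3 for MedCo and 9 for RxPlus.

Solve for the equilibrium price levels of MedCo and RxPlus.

MedCo's profit: π = (P_{MedCo} − 3)(264 − 5P_{MedCo} + 2P_{RxPlus}).
∂π/∂P_{MedCo} = 279 − 10P_{MedCo} + 2P_{RxPlus} = 0 ⇒ P_{MedCo} = 27.9 + 0.2P_{RxPlus}.
Similarly P_{RxPlus} = 30.9 + 0.2P_{MedCo}.
Solving the two reaction functions simultaneously: (1 − (0.2)(0.2))P_{MedCo} = 27.9 + 0.2·30.9, so 0.96P_{MedCo} = 34.08 and P_{MedCo} = 35.5.
Then P_{RxPlus} = 30.9 + 0.2·35.5 = 38.

35.5, 38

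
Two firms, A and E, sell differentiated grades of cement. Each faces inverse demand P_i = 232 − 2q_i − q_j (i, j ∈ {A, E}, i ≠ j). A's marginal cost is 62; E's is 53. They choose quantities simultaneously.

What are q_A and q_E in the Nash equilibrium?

Firm A's profit: π = q_A(232 − 2q_A − q_E) − 62q_A.
∂π/∂q_A = 170 − 4q_A − q_E = 0 ⇒ q_A = 42.5 − 0.25q_E.
Similarly q_E = 44.75 − 0.25q_A.
Solving the two reaction functions simultaneously: (1 − (−0.25)(−0.25))q_A = 42.5 − 0.25·44.75, so 0.9375q_A = 31.3125 and q_A = 33.4.
Then q_E = 44.75 − 0.25·33.4 = 36.4.

33.4, 36.4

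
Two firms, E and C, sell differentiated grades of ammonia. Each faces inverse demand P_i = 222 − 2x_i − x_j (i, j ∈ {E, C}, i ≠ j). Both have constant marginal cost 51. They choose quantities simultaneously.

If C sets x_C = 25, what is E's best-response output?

36.5

Firm E's profit: π = x_E(222 − 2x_E − x_C) − 51x_E.
∂π/∂x_E = 171 − 4x_E − x_C = 0 ⇒ x_E = 42.75 − 0.25x_C.
At x_C = 25: x_E = 42.75 − 0.25·25 = 36.5.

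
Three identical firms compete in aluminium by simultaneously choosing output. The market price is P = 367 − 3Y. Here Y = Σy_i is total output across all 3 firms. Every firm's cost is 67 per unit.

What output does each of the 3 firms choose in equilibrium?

25

A representative firm's profit is π_i = y_i(367 − 3Y) − 67y_i, with Y = y_i + Σ_{j≠i} y_j.
First-order condition: 300 − 6y_i − 3Σ_{j≠i} y_j = 0.
Imposing symmetry (y_j = y for all j) turns Σ_{j≠i} y_j into 2y, so 300 = 12y and y = 25.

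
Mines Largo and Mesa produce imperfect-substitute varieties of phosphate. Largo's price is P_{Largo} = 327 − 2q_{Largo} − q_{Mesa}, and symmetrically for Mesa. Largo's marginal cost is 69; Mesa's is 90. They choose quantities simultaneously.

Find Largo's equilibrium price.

Mine Largo's profit: π = q_{Largo}(327 − 2q_{Largo} − q_{Mesa}) − 69q_{Largo}.
∂π/∂q_{Largo} = 258 − 4q_{Largo} − q_{Mesa} = 0 ⇒ q_{Largo} = 64.5 − 0.25q_{Mesa}.
Similarly q_{Mesa} = 59.25 − 0.25q_{Largo}.
Solving the two reaction functions simultaneously: (1 − (−0.25)(−0.25))q_{Largo} = 64.5 − 0.25·59.25, so 0.9375q_{Largo} = 49.6875 and q_{Largo} = 53.
Then q_{Mesa} = 59.25 − 0.25·53 = 46.
P_{Largo} = 327 − 2·53 − 46 = 175.

175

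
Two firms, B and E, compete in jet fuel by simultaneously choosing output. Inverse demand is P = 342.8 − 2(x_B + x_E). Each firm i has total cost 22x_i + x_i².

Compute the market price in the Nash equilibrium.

Firm B's profit: π = x_B(342.8 − 2(x_B + x_E)) − 22x_B − x_B².
∂π/∂x_B = 320.8 − 6x_B − 2x_E = 0, so x_B = 802/15 − (1/3)x_E.
By symmetry x_E = x_B; substituting into the reaction function, (4/3)x_B = 802/15 and x_B = 40.1.
Equilibrium price: P = 342.8 − 2·80.2 = 182.4.

182.4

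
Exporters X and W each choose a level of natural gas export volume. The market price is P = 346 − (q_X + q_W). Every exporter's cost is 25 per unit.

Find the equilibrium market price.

132

Exporter X's profit: π = q_X(346 − (q_X + q_W)) − 25q_X.
∂π/∂q_X = 321 − 2q_X − q_W = 0, so q_X = 160.5 − 0.5q_W.
By symmetry q_W = q_X; substituting into the reaction function, 1.5q_X = 160.5 and q_X = 107.
Equilibrium price: P = 346 − 214 = 132.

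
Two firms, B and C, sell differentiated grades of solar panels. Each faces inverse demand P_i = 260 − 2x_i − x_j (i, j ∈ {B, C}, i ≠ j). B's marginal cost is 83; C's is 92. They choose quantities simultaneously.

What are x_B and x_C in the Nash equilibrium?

Firm B's profit: π = x_B(260 − 2x_B − x_C) − 83x_B.
∂π/∂x_B = 177 − 4x_B − x_C = 0 ⇒ x_B = 44.25 − 0.25x_C.
Similarly x_C = 42 − 0.25x_B.
Solving the two reaction functions simultaneously: (1 − (−0.25)(−0.25))x_B = 44.25 − 0.25·42, so 0.9375x_B = 33.75 and x_B = 36.
Then x_C = 42 − 0.25·36 = 33.

36, 33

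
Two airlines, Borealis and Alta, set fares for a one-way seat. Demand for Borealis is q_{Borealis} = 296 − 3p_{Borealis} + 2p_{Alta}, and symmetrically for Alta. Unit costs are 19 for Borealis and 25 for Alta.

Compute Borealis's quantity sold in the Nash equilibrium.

Borealis's profit: π = (p_{Borealis} − 19)(296 − 3p_{Borealis} + 2p_{Alta}).
∂π/∂p_{Borealis} = 353 − 6p_{Borealis} + 2p_{Alta} = 0 ⇒ p_{Borealis} = 353/6 + (1/3)p_{Alta}.
Similarly p_{Alta} = 371/6 + (1/3)p_{Borealis}.
Substituting the second reaction function into the first: p_{Borealis} = 353/6 + (1/3)(371/6 + (1/3)p_{Borealis}), which gives (8/9)p_{Borealis} = 715/9 ⇒ p_{Borealis} = 89.375.
Then p_{Alta} = 371/6 + (1/3)·89.375 = 91.625.
q_{Borealis} = 296 − 3·89.375 + 2·91.625 = 211.125.

211.125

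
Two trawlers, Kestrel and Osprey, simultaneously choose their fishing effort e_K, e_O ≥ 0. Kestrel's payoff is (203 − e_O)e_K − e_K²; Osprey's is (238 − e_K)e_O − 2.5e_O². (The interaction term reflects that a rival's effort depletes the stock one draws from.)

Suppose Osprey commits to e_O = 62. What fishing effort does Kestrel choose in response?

Expanding Kestrel's payoff: 203e_K − e_Oe_K − e_K².
∂π/∂e_K = 203 − e_O − 2e_K = 0, so e_K = 101.5 − 0.5e_O.
At e_O = 62: e_K = 101.5 − 0.5·62 = 70.5.

70.5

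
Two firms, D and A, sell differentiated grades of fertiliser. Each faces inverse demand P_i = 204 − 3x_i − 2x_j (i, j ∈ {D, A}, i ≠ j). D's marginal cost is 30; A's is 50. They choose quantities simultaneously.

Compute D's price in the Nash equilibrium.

Firm D's profit: π = x_D(204 − 3x_D − 2x_A) − 30x_D.
∂π/∂x_D = 174 − 6x_D − 2x_A = 0 ⇒ x_D = 29 − (1/3)x_A.
Similarly x_A = 77/3 − (1/3)x_D.
Substituting the second reaction function into the first: x_D = 29 − (1/3)(77/3 − (1/3)x_D), which gives (8/9)x_D = 184/9 ⇒ x_D = 23.
Then x_A = 77/3 − (1/3)·23 = 18.
P_D = 204 − 3·23 − 2·18 = 99.

99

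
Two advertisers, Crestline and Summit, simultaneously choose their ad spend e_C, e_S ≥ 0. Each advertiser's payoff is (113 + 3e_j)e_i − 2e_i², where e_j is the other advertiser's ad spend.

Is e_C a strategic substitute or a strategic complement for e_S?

strategic complements

Crestline's payoff is (113 + 3e_S)e_C − 2e_C².
∂π/∂e_C = 113 + 3e_S − 4e_C = 0, so e_C = 28.25 + 0.75e_S.
The best-response slope de_C/de_S = 0.75 > 0: the reaction function is upward-sloping, so the choices are strategic complements.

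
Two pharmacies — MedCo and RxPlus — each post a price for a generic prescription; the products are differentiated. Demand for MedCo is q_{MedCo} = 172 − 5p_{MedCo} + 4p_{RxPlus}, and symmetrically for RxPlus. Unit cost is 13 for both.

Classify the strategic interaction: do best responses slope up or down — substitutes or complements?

strategic complements

MedCo's profit: π = (p_{MedCo} − 13)(172 − 5p_{MedCo} + 4p_{RxPlus}).
∂π/∂p_{MedCo} = 237 − 10p_{MedCo} + 4p_{RxPlus} = 0 ⇒ p_{MedCo} = 23.7 + 0.4p_{RxPlus}.
The best-response slope dp_{MedCo}/dp_{RxPlus} = 0.4 > 0: the reaction function is upward-sloping, so the choices are strategic complements.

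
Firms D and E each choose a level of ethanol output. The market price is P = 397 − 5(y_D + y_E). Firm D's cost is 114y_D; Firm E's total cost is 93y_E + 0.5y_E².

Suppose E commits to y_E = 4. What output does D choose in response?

26.3

Firm D's profit: π = y_D(397 − 5(y_D + y_E)) − 114y_D.
∂π/∂y_D = 283 − 10y_D − 5y_E = 0, so y_D = 28.3 − 0.5y_E.
At y_E = 4: y_D = 28.3 − 0.5·4 = 26.3.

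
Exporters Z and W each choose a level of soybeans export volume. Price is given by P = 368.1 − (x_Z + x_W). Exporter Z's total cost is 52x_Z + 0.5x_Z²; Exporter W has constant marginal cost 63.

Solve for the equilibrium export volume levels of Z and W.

Exporter Z's profit: π = x_Z(368.1 − (x_Z + x_W)) − 52x_Z − 0.5x_Z².
∂π/∂x_Z = 316.1 − 3x_Z − x_W = 0, so x_Z = 3161/30 − (1/3)x_W.
For W: ∂π/∂x_W = 305.1 − 2x_W − x_Z = 0 ⇒ x_W = 152.55 − 0.5x_Z.
Solving the two reaction functions simultaneously: (1 − (−1/3)(−0.5))x_Z = 3161/30 − (1/3)·152.55, so (5/6)x_Z = 3271/60 and x_Z = 65.42.
Then x_W = 152.55 − 0.5·65.42 = 119.84.

65.42, 119.84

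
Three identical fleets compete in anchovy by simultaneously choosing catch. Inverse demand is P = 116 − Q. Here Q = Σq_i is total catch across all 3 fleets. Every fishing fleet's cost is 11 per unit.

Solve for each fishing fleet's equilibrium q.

A representative fishing fleet's profit is π_i = q_i(116 − Q) − 11q_i, with Q = q_i + Σ_{j≠i} q_j.
First-order condition: 105 − 2q_i − Σ_{j≠i} q_j = 0.
In a symmetric equilibrium every fishing fleet chooses the same q, so Σ_{j≠i} q_j = 2q. The condition becomes 105 − 4q = 0, giving q = 105/4 = 26.25.

26.25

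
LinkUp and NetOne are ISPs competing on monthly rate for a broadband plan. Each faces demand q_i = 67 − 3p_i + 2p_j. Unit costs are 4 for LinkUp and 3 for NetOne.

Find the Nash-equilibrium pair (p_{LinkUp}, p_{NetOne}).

19.5625, 19.1875

LinkUp's profit: π = (p_{LinkUp} − 4)(67 − 3p_{LinkUp} + 2p_{NetOne}).
∂π/∂p_{LinkUp} = 79 − 6p_{LinkUp} + 2p_{NetOne} = 0 ⇒ p_{LinkUp} = 79/6 + (1/3)p_{NetOne}.
Similarly p_{NetOne} = 38/3 + (1/3)p_{LinkUp}.
Solving the two reaction functions simultaneously: (1 − (1/3)(1/3))p_{LinkUp} = 79/6 + (1/3)·(38/3), so (8/9)p_{LinkUp} = 313/18 and p_{LinkUp} = 19.5625.
Then p_{NetOne} = 38/3 + (1/3)·19.5625 = 19.1875.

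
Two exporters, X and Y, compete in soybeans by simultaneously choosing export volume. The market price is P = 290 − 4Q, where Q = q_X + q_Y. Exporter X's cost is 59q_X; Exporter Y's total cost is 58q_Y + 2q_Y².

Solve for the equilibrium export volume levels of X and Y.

23.05, 11.65

Exporter X's profit: π = q_X(290 − 4(q_X + q_Y)) − 59q_X.
∂π/∂q_X = 231 − 8q_X − 4q_Y = 0, so q_X = 28.875 − 0.5q_Y.
For Y: ∂π/∂q_Y = 232 − 12q_Y − 4q_X = 0 ⇒ q_Y = 58/3 − (1/3)q_X.
Substituting the second reaction function into the first: q_X = 28.875 − 0.5(58/3 − (1/3)q_X), which gives (5/6)q_X = 461/24 ⇒ q_X = 23.05.
Then q_Y = 58/3 − (1/3)·23.05 = 11.65.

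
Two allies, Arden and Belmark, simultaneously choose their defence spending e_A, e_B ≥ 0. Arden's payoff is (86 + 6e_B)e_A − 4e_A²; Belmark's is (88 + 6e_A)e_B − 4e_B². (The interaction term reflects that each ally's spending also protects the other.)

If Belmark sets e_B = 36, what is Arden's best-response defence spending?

Expanding Arden's payoff: 86e_A + 6e_Be_A − 4e_A².
∂π/∂e_A = 86 + 6e_B − 8e_A = 0, so e_A = 10.75 + 0.75e_B.
At e_B = 36: e_A = 10.75 + 0.75·36 = 37.75.

37.75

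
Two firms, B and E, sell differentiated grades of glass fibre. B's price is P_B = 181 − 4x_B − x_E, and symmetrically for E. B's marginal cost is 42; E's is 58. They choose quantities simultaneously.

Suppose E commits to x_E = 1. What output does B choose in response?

17.25

Firm B's profit: π = x_B(181 − 4x_B − x_E) − 42x_B.
∂π/∂x_B = 139 − 8x_B − x_E = 0 ⇒ x_B = 17.375 − 0.125x_E.
At x_E = 1: x_B = 17.375 − 0.125·1 = 17.25.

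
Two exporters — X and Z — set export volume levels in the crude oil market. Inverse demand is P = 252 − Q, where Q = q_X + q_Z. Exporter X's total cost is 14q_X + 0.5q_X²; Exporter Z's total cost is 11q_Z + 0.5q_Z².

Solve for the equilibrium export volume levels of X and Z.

59.125, 60.625

Exporter X's profit: π = q_X(252 − (q_X + q_Z)) − 14q_X − 0.5q_X².
∂π/∂q_X = 238 − 3q_X − q_Z = 0, so q_X = 238/3 − (1/3)q_Z.
By the same steps for Z: q_Z = 241/3 − (1/3)q_X.
Solving the two reaction functions simultaneously: (1 − (−1/3)(−1/3))q_X = 238/3 − (1/3)·(241/3), so (8/9)q_X = 473/9 and q_X = 59.125.
Then q_Z = 241/3 − (1/3)·59.125 = 60.625.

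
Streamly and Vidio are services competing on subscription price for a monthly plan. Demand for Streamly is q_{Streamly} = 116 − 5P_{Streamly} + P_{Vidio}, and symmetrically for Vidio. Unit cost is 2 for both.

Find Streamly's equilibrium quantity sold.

Streamly's profit: π = (P_{Streamly} − 2)(116 − 5P_{Streamly} + P_{Vidio}).
∂π/∂P_{Streamly} = 126 − 10P_{Streamly} + P_{Vidio} = 0 ⇒ P_{Streamly} = 12.6 + 0.1P_{Vidio}.
Setting P_{Streamly} = P_{Vidio} in the reaction function: P_{Streamly} = 12.6 + 0.1P_{Streamly}, so P_{Streamly} = 12.6 / 0.9 = 14.
q_{Streamly} = 116 − 5·14 + 14 = 60.

60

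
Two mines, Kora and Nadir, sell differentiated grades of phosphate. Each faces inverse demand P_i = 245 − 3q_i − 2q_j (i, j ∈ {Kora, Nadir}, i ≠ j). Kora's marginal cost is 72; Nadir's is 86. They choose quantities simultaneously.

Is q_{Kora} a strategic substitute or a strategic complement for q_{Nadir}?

strategic substitutes

Mine Kora's profit: π = q_{Kora}(245 − 3q_{Kora} − 2q_{Nadir}) − 72q_{Kora}.
∂π/∂q_{Kora} = 173 − 6q_{Kora} − 2q_{Nadir} = 0 ⇒ q_{Kora} = 173/6 − (1/3)q_{Nadir}.
The best-response slope dq_{Kora}/dq_{Nadir} = −1/3 < 0: the reaction function is downward-sloping, so the choices are strategic substitutes.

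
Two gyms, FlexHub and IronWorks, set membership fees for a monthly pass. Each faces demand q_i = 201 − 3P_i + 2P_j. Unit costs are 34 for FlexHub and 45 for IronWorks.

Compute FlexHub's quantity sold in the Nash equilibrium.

131.4375

FlexHub's profit: π = (P_{FlexHub} − 34)(201 − 3P_{FlexHub} + 2P_{IronWorks}).
∂π/∂P_{FlexHub} = 303 − 6P_{FlexHub} + 2P_{IronWorks} = 0 ⇒ P_{FlexHub} = 50.5 + (1/3)P_{IronWorks}.
Similarly P_{IronWorks} = 56 + (1/3)P_{FlexHub}.
Solving the two reaction functions simultaneously: (1 − (1/3)(1/3))P_{FlexHub} = 50.5 + (1/3)·56, so (8/9)P_{FlexHub} = 415/6 and P_{FlexHub} = 77.8125.
Then P_{IronWorks} = 56 + (1/3)·77.8125 = 81.9375.
q_{FlexHub} = 201 − 3·77.8125 + 2·81.9375 = 131.4375.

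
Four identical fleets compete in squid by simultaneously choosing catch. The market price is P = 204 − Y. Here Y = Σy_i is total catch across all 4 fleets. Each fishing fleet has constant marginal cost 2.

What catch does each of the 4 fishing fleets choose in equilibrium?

A representative fishing fleet's profit is π_i = y_i(204 − Y) − 2y_i, with Y = y_i + Σ_{j≠i} y_j.
First-order condition: 202 − 2y_i − Σ_{j≠i} y_j = 0.
In a symmetric equilibrium every fishing fleet chooses the same y, so Σ_{j≠i} y_j = 3y. The condition becomes 202 − 5y = 0, giving y = 202/5 = 40.4.

40.4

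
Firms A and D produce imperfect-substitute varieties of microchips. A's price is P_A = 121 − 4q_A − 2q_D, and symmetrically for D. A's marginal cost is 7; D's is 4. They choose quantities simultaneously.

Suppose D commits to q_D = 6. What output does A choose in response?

Firm A's profit: π = q_A(121 − 4q_A − 2q_D) − 7q_A.
∂π/∂q_A = 114 − 8q_A − 2q_D = 0 ⇒ q_A = 14.25 − 0.25q_D.
At q_D = 6: q_A = 14.25 − 0.25·6 = 12.75.

12.75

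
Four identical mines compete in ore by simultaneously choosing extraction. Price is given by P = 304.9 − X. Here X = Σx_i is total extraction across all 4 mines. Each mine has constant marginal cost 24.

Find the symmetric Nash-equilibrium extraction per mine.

56.18

A representative mine's profit is π_i = x_i(304.9 − X) − 24x_i, with X = x_i + Σ_{j≠i} x_j.
First-order condition: 280.9 − 2x_i − Σ_{j≠i} x_j = 0.
Imposing symmetry (x_j = x for all j) turns Σ_{j≠i} x_j into 3x, so 280.9 = 5x and x = 56.18.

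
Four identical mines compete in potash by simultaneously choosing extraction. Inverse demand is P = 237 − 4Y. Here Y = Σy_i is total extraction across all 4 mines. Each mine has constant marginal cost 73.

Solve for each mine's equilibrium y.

A representative mine's profit is π_i = y_i(237 − 4Y) − 73y_i, with Y = y_i + Σ_{j≠i} y_j.
First-order condition: 164 − 8y_i − 4Σ_{j≠i} y_j = 0.
In a symmetric equilibrium every mine chooses the same y, so Σ_{j≠i} y_j = 3y. The condition becomes 164 − 20y = 0, giving y = 164/20 = 8.2.

8.2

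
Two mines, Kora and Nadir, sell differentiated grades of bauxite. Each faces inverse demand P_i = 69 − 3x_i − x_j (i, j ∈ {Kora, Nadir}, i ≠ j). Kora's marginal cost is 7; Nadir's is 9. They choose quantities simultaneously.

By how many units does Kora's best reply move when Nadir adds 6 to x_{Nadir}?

Mine Kora's profit: π = x_{Kora}(69 − 3x_{Kora} − x_{Nadir}) − 7x_{Kora}.
∂π/∂x_{Kora} = 62 − 6x_{Kora} − x_{Nadir} = 0 ⇒ x_{Kora} = 31/3 − (1/6)x_{Nadir}.
The reaction-function slope is −1/6, so a 6-unit rise in x_{Nadir} moves x_{Kora} by −1/6 × 6 = −1. Kora's best response falls — the actions are strategic substitutes.

-1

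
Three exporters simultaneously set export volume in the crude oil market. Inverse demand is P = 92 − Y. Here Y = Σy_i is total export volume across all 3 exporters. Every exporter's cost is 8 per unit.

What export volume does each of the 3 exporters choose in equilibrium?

21

A representative exporter's profit is π_i = y_i(92 − Y) − 8y_i, with Y = y_i + Σ_{j≠i} y_j.
First-order condition: 84 − 2y_i − Σ_{j≠i} y_j = 0.
In a symmetric equilibrium every exporter chooses the same y, so Σ_{j≠i} y_j = 2y. The condition becomes 84 − 4y = 0, giving y = 84/4 = 21.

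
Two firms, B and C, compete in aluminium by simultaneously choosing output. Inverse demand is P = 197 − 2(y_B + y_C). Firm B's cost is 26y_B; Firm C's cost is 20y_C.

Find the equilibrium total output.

58

Firm B's profit: π = y_B(197 − 2(y_B + y_C)) − 26y_B.
∂π/∂y_B = 171 − 4y_B − 2y_C = 0, so y_B = 42.75 − 0.5y_C.
By the same steps for C: y_C = 44.25 − 0.5y_B.
Substituting the second reaction function into the first: y_B = 42.75 − 0.5(44.25 − 0.5y_B), which gives 0.75y_B = 20.625 ⇒ y_B = 27.5.
Then y_C = 44.25 − 0.5·27.5 = 30.5.
Total output: 27.5 + 30.5 = 58.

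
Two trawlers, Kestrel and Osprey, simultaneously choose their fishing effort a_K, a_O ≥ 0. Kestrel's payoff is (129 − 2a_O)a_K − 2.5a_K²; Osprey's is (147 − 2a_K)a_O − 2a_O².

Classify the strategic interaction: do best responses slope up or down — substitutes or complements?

strategic substitutes

Expanding Kestrel's payoff: 129a_K − 2a_Oa_K − 2.5a_K².
∂π/∂a_K = 129 − 2a_O − 5a_K = 0, so a_K = 25.8 − 0.4a_O.
The best-response slope da_K/da_O = −0.4 < 0: the reaction function is downward-sloping, so the choices are strategic substitutes.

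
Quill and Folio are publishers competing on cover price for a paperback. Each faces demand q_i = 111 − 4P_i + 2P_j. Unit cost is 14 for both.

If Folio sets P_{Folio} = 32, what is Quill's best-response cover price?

Quill's profit: π = (P_{Quill} − 14)(111 − 4P_{Quill} + 2P_{Folio}).
∂π/∂P_{Quill} = 167 − 8P_{Quill} + 2P_{Folio} = 0 ⇒ P_{Quill} = 20.875 + 0.25P_{Folio}.
At P_{Folio} = 32: P_{Quill} = 20.875 + 0.25·32 = 28.875.

28.875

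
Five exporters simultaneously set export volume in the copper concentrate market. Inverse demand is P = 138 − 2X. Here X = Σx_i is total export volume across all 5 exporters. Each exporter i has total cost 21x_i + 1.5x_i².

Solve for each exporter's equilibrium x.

7.8

A representative exporter's profit is π_i = x_i(138 − 2X) − 21x_i − 1.5x_i², with X = x_i + Σ_{j≠i} x_j.
First-order condition: 117 − 7x_i − 2Σ_{j≠i} x_j = 0.
Imposing symmetry (x_j = x for all j) turns Σ_{j≠i} x_j into 4x, so 117 = 15x and x = 7.8.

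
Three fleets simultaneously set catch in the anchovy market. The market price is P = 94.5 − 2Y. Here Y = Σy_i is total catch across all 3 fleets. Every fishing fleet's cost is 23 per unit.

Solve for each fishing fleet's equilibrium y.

A representative fishing fleet's profit is π_i = y_i(94.5 − 2Y) − 23y_i, with Y = y_i + Σ_{j≠i} y_j.
First-order condition: 71.5 − 4y_i − 2Σ_{j≠i} y_j = 0.
In a symmetric equilibrium every fishing fleet chooses the same y, so Σ_{j≠i} y_j = 2y. The condition becomes 71.5 − 8y = 0, giving y = 71.5/8 = 8.9375.

8.9375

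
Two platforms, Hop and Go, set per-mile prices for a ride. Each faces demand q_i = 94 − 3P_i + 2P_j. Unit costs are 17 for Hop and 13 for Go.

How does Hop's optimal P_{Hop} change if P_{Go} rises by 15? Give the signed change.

Hop's profit: π = (P_{Hop} − 17)(94 − 3P_{Hop} + 2P_{Go}).
∂π/∂P_{Hop} = 145 − 6P_{Hop} + 2P_{Go} = 0 ⇒ P_{Hop} = 145/6 + (1/3)P_{Go}.
The reaction-function slope is 1/3, so a 15-unit rise in P_{Go} moves P_{Hop} by 1/3 × 15 = 5. Hop's best response rises — the actions are strategic complements.

5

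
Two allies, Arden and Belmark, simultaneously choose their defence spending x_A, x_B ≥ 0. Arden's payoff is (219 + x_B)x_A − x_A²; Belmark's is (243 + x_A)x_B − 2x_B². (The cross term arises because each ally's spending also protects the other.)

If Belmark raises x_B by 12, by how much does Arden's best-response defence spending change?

6

Expanding Arden's payoff: 219x_A + x_Bx_A − x_A².
∂π/∂x_A = 219 + x_B − 2x_A = 0, so x_A = 109.5 + 0.5x_B.
The reaction-function slope is 0.5, so a 12-unit rise in x_B moves x_A by 0.5 × 12 = 6. Arden's best response rises — the actions are strategic complements.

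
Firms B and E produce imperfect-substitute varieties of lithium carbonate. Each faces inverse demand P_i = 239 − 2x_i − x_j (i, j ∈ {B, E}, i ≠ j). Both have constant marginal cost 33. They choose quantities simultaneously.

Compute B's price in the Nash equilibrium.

Firm B's profit: π = x_B(239 − 2x_B − x_E) − 33x_B.
∂π/∂x_B = 206 − 4x_B − x_E = 0 ⇒ x_B = 51.5 − 0.25x_E.
Setting x_B = x_E in the reaction function: x_B = 51.5 − 0.25x_B, so x_B = 51.5 / 1.25 = 41.2.
P_B = 239 − 2·41.2 − 41.2 = 115.4.

115.4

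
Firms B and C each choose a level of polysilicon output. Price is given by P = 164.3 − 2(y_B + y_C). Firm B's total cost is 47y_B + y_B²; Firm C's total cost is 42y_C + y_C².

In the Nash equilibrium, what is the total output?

Firm B's profit: π = y_B(164.3 − 2(y_B + y_C)) − 47y_B − y_B².
∂π/∂y_B = 117.3 − 6y_B − 2y_C = 0, so y_B = 19.55 − (1/3)y_C.
By the same steps for C: y_C = 1223/60 − (1/3)y_B.
Solving the two reaction functions simultaneously: (1 − (−1/3)(−1/3))y_B = 19.55 − (1/3)·(1223/60), so (8/9)y_B = 574/45 and y_B = 14.35.
Then y_C = 1223/60 − (1/3)·14.35 = 15.6.
Total output: 14.35 + 15.6 = 29.95.

29.95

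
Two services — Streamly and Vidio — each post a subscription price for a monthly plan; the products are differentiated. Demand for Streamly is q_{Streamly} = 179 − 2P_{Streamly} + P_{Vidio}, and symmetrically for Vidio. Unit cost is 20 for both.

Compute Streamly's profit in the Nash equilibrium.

5618

Streamly's profit: π = (P_{Streamly} − 20)(179 − 2P_{Streamly} + P_{Vidio}).
∂π/∂P_{Streamly} = 219 − 4P_{Streamly} + P_{Vidio} = 0 ⇒ P_{Streamly} = 54.75 + 0.25P_{Vidio}.
By symmetry P_{Vidio} = P_{Streamly}; substituting into the reaction function, 0.75P_{Streamly} = 54.75 and P_{Streamly} = 73.
q_{Streamly} = 179 − 2·73 + 73 = 106.
Profit = (73 − 20)·106 = 5618.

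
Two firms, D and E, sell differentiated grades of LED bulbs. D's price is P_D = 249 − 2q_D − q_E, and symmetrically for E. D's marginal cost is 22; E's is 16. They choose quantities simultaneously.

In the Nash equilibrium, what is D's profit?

4050

Firm D's profit: π = q_D(249 − 2q_D − q_E) − 22q_D.
∂π/∂q_D = 227 − 4q_D − q_E = 0 ⇒ q_D = 56.75 − 0.25q_E.
Similarly q_E = 58.25 − 0.25q_D.
Plugging q_E into D's best response: q_D = 56.75 − 0.25(58.25 − 0.25q_D) ⇒ 0.9375q_D = 42.1875, so q_D = 45.
Then q_E = 58.25 − 0.25·45 = 47.
P_D = 249 − 2·45 − 47 = 112.
Profit = (112 − 22)·45 = 4050.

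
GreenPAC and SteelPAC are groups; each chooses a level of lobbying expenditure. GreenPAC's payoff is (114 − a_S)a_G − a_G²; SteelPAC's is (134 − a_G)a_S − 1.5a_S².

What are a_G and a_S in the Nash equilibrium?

Expanding GreenPAC's payoff: 114a_G − a_Sa_G − a_G².
∂π/∂a_G = 114 − a_S − 2a_G = 0, so a_G = 57 − 0.5a_S.
Likewise for SteelPAC: a_S = 134/3 − (1/3)a_G.
Solving the two reaction functions simultaneously: (1 − (−0.5)(−1/3))a_G = 57 − 0.5·(134/3), so (5/6)a_G = 104/3 and a_G = 41.6.
Then a_S = 134/3 − (1/3)·41.6 = 30.8.

41.6, 30.8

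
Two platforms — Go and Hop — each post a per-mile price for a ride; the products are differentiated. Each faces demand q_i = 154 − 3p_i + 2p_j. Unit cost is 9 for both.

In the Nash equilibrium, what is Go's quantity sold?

Go's profit: π = (p_{Go} − 9)(154 − 3p_{Go} + 2p_{Hop}).
∂π/∂p_{Go} = 181 − 6p_{Go} + 2p_{Hop} = 0 ⇒ p_{Go} = 181/6 + (1/3)p_{Hop}.
The game is symmetric, so in equilibrium p_{Hop} = p_{Go}: the reaction function gives (2/3)p_{Go} = 181/6, hence p_{Go} = 45.25.
q_{Go} = 154 − 3·45.25 + 2·45.25 = 108.75.

108.75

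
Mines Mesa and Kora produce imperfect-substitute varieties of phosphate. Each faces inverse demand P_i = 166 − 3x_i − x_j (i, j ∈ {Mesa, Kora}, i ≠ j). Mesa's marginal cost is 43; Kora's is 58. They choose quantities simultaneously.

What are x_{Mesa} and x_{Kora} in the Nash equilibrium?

18, 15

Mine Mesa's profit: π = x_{Mesa}(166 − 3x_{Mesa} − x_{Kora}) − 43x_{Mesa}.
∂π/∂x_{Mesa} = 123 − 6x_{Mesa} − x_{Kora} = 0 ⇒ x_{Mesa} = 20.5 − (1/6)x_{Kora}.
Similarly x_{Kora} = 18 − (1/6)x_{Mesa}.
Solving the two reaction functions simultaneously: (1 − (−1/6)(−1/6))x_{Mesa} = 20.5 − (1/6)·18, so (35/36)x_{Mesa} = 17.5 and x_{Mesa} = 18.
Then x_{Kora} = 18 − (1/6)·18 = 15.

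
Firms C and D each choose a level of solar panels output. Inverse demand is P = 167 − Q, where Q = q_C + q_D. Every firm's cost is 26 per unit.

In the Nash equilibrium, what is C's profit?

2209

Firm C's profit: π = q_C(167 − (q_C + q_D)) − 26q_C.
∂π/∂q_C = 141 − 2q_C − q_D = 0, so q_C = 70.5 − 0.5q_D.
By symmetry q_D = q_C; substituting into the reaction function, 1.5q_C = 70.5 and q_C = 47.
Price P = 167 − 94 = 73.
C's profit: (73 − 26)·47 = 2209.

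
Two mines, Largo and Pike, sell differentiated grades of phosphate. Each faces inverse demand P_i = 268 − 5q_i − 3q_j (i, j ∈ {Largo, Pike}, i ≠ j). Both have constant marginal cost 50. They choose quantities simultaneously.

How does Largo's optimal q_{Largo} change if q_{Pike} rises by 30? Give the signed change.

Mine Largo's profit: π = q_{Largo}(268 − 5q_{Largo} − 3q_{Pike}) − 50q_{Largo}.
∂π/∂q_{Largo} = 218 − 10q_{Largo} − 3q_{Pike} = 0 ⇒ q_{Largo} = 21.8 − 0.3q_{Pike}.
The reaction-function slope is −0.3, so a 30-unit rise in q_{Pike} moves q_{Largo} by −0.3 × 30 = −9. Largo's best response falls — the actions are strategic substitutes.

-9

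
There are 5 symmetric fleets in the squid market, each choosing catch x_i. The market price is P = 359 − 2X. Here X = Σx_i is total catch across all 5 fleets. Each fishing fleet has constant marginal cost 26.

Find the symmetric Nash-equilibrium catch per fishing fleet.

A representative fishing fleet's profit is π_i = x_i(359 − 2X) − 26x_i, with X = x_i + Σ_{j≠i} x_j.
First-order condition: 333 − 4x_i − 2Σ_{j≠i} x_j = 0.
Imposing symmetry (x_j = x for all j) turns Σ_{j≠i} x_j into 4x, so 333 = 12x and x = 27.75.

27.75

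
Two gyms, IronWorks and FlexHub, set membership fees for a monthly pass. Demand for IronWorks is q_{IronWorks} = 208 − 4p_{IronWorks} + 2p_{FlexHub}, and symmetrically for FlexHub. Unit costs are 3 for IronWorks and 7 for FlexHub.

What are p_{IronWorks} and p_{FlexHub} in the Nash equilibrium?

IronWorks's profit: π = (p_{IronWorks} − 3)(208 − 4p_{IronWorks} + 2p_{FlexHub}).
∂π/∂p_{IronWorks} = 220 − 8p_{IronWorks} + 2p_{FlexHub} = 0 ⇒ p_{IronWorks} = 27.5 + 0.25p_{FlexHub}.
Similarly p_{FlexHub} = 29.5 + 0.25p_{IronWorks}.
Plugging p_{FlexHub} into IronWorks's best response: p_{IronWorks} = 27.5 + 0.25(29.5 + 0.25p_{IronWorks}) ⇒ 0.9375p_{IronWorks} = 34.875, so p_{IronWorks} = 37.2.
Then p_{FlexHub} = 29.5 + 0.25·37.2 = 38.8.

37.2, 38.8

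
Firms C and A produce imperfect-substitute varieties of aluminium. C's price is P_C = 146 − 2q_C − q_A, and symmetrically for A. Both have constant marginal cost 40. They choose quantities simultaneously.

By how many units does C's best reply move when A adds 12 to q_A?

Firm C's profit: π = q_C(146 − 2q_C − q_A) − 40q_C.
∂π/∂q_C = 106 − 4q_C − q_A = 0 ⇒ q_C = 26.5 − 0.25q_A.
The reaction-function slope is −0.25, so a 12-unit rise in q_A moves q_C by −0.25 × 12 = −3. C's best response falls — the actions are strategic substitutes.

-3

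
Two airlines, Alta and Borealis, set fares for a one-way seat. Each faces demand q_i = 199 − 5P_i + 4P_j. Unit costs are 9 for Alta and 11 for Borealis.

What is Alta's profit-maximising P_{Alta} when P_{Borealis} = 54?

46

Alta's profit: π = (P_{Alta} − 9)(199 − 5P_{Alta} + 4P_{Borealis}).
∂π/∂P_{Alta} = 244 − 10P_{Alta} + 4P_{Borealis} = 0 ⇒ P_{Alta} = 24.4 + 0.4P_{Borealis}.
At P_{Borealis} = 54: P_{Alta} = 24.4 + 0.4·54 = 46.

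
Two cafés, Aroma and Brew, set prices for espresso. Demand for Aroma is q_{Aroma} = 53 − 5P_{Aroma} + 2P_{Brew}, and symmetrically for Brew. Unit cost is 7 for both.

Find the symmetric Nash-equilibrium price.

Aroma's profit: π = (P_{Aroma} − 7)(53 − 5P_{Aroma} + 2P_{Brew}).
∂π/∂P_{Aroma} = 88 − 10P_{Aroma} + 2P_{Brew} = 0 ⇒ P_{Aroma} = 8.8 + 0.2P_{Brew}.
The game is symmetric, so in equilibrium P_{Brew} = P_{Aroma}: the reaction function gives 0.8P_{Aroma} = 8.8, hence P_{Aroma} = 11.

11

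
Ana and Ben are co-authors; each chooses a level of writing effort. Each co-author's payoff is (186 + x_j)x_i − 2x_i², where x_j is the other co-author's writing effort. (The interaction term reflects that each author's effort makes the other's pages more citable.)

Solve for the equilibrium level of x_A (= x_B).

Ana's payoff is (186 + x_B)x_A − 2x_A².
∂π/∂x_A = 186 + x_B − 4x_A = 0, so x_A = 46.5 + 0.25x_B.
Setting x_A = x_B in the reaction function: x_A = 46.5 + 0.25x_A, so x_A = 46.5 / 0.75 = 62.

62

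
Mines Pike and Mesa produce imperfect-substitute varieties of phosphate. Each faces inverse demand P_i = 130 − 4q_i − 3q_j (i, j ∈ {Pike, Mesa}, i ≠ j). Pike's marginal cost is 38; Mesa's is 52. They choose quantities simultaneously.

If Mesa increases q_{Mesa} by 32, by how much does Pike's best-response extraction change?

Mine Pike's profit: π = q_{Pike}(130 − 4q_{Pike} − 3q_{Mesa}) − 38q_{Pike}.
∂π/∂q_{Pike} = 92 − 8q_{Pike} − 3q_{Mesa} = 0 ⇒ q_{Pike} = 11.5 − 0.375q_{Mesa}.
The reaction-function slope is −0.375, so a 32-unit rise in q_{Mesa} moves q_{Pike} by −0.375 × 32 = −12. Pike's best response falls — the actions are strategic substitutes.

-12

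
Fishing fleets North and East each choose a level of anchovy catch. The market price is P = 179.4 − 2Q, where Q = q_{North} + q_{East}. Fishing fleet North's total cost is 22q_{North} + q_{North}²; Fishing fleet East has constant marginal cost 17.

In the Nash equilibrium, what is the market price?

Fishing fleet North's profit: π = q_{North}(179.4 − 2(q_{North} + q_{East})) − 22q_{North} − q_{North}².
∂π/∂q_{North} = 157.4 − 6q_{North} − 2q_{East} = 0, so q_{North} = 787/30 − (1/3)q_{East}.
For East: ∂π/∂q_{East} = 162.4 − 4q_{East} − 2q_{North} = 0 ⇒ q_{East} = 40.6 − 0.5q_{North}.
Solving the two reaction functions simultaneously: (1 − (−1/3)(−0.5))q_{North} = 787/30 − (1/3)·40.6, so (5/6)q_{North} = 12.7 and q_{North} = 15.24.
Then q_{East} = 40.6 − 0.5·15.24 = 32.98.
Equilibrium price: P = 179.4 − 2·48.22 = 82.96.

82.96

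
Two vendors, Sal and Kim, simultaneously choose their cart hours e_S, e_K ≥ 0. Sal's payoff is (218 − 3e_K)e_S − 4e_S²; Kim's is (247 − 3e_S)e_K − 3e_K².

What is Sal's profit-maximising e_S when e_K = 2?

Expanding Sal's payoff: 218e_S − 3e_Ke_S − 4e_S².
∂π/∂e_S = 218 − 3e_K − 8e_S = 0, so e_S = 27.25 − 0.375e_K.
At e_K = 2: e_S = 27.25 − 0.375·2 = 26.5.

26.5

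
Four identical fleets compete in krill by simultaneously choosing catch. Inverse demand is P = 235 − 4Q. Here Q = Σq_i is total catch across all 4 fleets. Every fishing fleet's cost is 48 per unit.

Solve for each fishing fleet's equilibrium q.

9.35

A representative fishing fleet's profit is π_i = q_i(235 − 4Q) − 48q_i, with Q = q_i + Σ_{j≠i} q_j.
First-order condition: 187 − 8q_i − 4Σ_{j≠i} q_j = 0.
With identical fishing fleets, set every q_j = q: then 187 − 8q − 12q = 0, i.e. q = 187/20 = 9.35.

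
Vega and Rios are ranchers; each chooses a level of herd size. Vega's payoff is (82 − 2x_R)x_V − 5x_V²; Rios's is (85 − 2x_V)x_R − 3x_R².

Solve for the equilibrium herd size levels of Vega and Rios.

Expanding Vega's payoff: 82x_V − 2x_Rx_V − 5x_V².
∂π/∂x_V = 82 − 2x_R − 10x_V = 0, so x_V = 8.2 − 0.2x_R.
Likewise for Rios: x_R = 85/6 − (1/3)x_V.
Plugging x_R into Vega's best response: x_V = 8.2 − 0.2(85/6 − (1/3)x_V) ⇒ (14/15)x_V = 161/30, so x_V = 5.75.
Then x_R = 85/6 − (1/3)·5.75 = 12.25.

5.75, 12.25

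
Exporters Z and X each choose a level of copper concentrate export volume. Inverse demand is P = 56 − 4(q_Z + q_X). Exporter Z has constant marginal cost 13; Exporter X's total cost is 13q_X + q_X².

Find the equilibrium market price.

29.125

Exporter Z's profit: π = q_Z(56 − 4(q_Z + q_X)) − 13q_Z.
∂π/∂q_Z = 43 − 8q_Z − 4q_X = 0, so q_Z = 5.375 − 0.5q_X.
For X: ∂π/∂q_X = 43 − 10q_X − 4q_Z = 0 ⇒ q_X = 4.3 − 0.4q_Z.
Solving the two reaction functions simultaneously: (1 − (−0.5)(−0.4))q_Z = 5.375 − 0.5·4.3, so 0.8q_Z = 3.225 and q_Z = 129/32.
Then q_X = 4.3 − 0.4·(129/32) = 2.6875.
Equilibrium price: P = 56 − 4·(215/32) = 29.125.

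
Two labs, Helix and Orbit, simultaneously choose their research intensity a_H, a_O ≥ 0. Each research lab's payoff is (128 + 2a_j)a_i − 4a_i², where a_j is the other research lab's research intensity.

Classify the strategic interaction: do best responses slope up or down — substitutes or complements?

strategic complements

Helix's payoff is (128 + 2a_O)a_H − 4a_H².
∂π/∂a_H = 128 + 2a_O − 8a_H = 0, so a_H = 16 + 0.25a_O.
The best-response slope da_H/da_O = 0.25 > 0: the reaction function is upward-sloping, so the choices are strategic complements.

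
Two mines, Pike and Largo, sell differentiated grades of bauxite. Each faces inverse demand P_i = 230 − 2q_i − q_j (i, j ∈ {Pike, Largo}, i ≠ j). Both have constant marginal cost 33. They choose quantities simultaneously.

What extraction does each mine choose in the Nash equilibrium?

Mine Pike's profit: π = q_{Pike}(230 − 2q_{Pike} − q_{Largo}) − 33q_{Pike}.
∂π/∂q_{Pike} = 197 − 4q_{Pike} − q_{Largo} = 0 ⇒ q_{Pike} = 49.25 − 0.25q_{Largo}.
The game is symmetric, so in equilibrium q_{Largo} = q_{Pike}: the reaction function gives 1.25q_{Pike} = 49.25, hence q_{Pike} = 39.4.

39.4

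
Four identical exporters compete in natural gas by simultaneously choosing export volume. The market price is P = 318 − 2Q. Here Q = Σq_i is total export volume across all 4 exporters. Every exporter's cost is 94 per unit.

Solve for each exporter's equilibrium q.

A representative exporter's profit is π_i = q_i(318 − 2Q) − 94q_i, with Q = q_i + Σ_{j≠i} q_j.
First-order condition: 224 − 4q_i − 2Σ_{j≠i} q_j = 0.
With identical exporters, set every q_j = q: then 224 − 4q − 6q = 0, i.e. q = 224/10 = 22.4.

22.4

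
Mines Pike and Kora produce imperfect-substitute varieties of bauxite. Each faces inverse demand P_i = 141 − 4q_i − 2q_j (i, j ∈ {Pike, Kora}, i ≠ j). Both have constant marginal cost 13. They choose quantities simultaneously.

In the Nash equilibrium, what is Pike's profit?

Mine Pike's profit: π = q_{Pike}(141 − 4q_{Pike} − 2q_{Kora}) − 13q_{Pike}.
∂π/∂q_{Pike} = 128 − 8q_{Pike} − 2q_{Kora} = 0 ⇒ q_{Pike} = 16 − 0.25q_{Kora}.
By symmetry q_{Kora} = q_{Pike}; substituting into the reaction function, 1.25q_{Pike} = 16 and q_{Pike} = 12.8.
P_{Pike} = 141 − 4·12.8 − 2·12.8 = 64.2.
Profit = (64.2 − 13)·12.8 = 655.36.

655.36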